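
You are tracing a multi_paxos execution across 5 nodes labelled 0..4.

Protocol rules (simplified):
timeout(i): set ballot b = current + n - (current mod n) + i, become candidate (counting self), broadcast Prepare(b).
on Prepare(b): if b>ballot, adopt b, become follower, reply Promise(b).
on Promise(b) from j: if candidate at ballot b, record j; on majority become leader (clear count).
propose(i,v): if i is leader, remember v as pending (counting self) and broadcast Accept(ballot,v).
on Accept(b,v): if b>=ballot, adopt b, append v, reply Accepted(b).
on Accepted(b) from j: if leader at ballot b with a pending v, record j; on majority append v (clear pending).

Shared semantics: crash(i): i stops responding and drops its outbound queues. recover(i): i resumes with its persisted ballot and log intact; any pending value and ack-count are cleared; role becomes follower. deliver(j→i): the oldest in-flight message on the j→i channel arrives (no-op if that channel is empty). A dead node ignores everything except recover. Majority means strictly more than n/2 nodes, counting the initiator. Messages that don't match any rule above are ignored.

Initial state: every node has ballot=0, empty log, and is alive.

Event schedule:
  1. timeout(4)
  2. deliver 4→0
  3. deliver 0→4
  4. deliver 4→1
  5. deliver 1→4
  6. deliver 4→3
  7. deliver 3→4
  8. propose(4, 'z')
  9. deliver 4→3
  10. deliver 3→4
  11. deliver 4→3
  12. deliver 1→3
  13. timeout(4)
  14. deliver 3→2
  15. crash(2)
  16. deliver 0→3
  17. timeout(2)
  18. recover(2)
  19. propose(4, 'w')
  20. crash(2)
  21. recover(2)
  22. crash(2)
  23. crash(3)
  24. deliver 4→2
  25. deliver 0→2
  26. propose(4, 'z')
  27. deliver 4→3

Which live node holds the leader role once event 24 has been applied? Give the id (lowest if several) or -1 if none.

after 1 — timeout(4): n4:cand/b9/[-]
after 2 — deliver 4→0: n0:foll/b9/[-]
after 3 — deliver 0→4: ·
after 4 — deliver 4→1: n1:foll/b9/[-]
after 5 — deliver 1→4: n4:lead/b9/[-]
after 6 — deliver 4→3: n3:foll/b9/[-]
after 7 — deliver 3→4: ·
after 8 — propose(4,'z'): ·
after 9 — deliver 4→3: n3:foll/b9/[z]
after 10 — deliver 3→4: ·
after 11 — deliver 4→3: ·
after 12 — deliver 1→3: ·
after 13 — timeout(4): n4:cand/b14/[-]
after 14 — deliver 3→2: ·
after 15 — crash(2): n2:✗foll/b0/[-]
after 16 — deliver 0→3: ·
after 17 — timeout(2): ·
after 18 — recover(2): n2:foll/b0/[-]
after 19 — propose(4,'w'): ·
after 20 — crash(2): n2:✗foll/b0/[-]
after 21 — recover(2): n2:foll/b0/[-]
after 22 — crash(2): n2:✗foll/b0/[-]
after 23 — crash(3): n3:✗foll/b9/[z]
after 24 — deliver 4→2: ·

-1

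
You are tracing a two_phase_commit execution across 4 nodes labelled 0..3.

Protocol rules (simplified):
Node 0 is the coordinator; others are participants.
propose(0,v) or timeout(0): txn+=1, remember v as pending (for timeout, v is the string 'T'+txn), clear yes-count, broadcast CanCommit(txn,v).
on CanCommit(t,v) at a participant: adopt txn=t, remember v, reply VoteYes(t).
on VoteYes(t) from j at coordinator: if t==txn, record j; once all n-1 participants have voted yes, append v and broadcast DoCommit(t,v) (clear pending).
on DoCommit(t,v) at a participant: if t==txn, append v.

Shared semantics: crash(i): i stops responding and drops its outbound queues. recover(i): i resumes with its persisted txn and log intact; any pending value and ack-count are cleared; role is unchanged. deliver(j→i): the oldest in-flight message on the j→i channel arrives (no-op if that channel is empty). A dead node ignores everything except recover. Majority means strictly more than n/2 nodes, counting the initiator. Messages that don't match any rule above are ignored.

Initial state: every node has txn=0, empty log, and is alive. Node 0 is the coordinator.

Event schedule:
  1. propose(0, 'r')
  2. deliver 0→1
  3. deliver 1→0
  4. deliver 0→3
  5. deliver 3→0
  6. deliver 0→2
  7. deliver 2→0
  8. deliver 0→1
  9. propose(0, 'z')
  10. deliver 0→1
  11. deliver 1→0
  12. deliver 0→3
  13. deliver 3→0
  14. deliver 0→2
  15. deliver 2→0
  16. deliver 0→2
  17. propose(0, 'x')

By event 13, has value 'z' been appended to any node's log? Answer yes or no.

no

step 1 propose(0,'r'): 0={coor,t=1,log=-}
step 2 deliver 0→1: 1={part,t=1,log=-}
step 3 deliver 1→0: —
step 4 deliver 0→3: 3={part,t=1,log=-}
step 5 deliver 3→0: —
step 6 deliver 0→2: 2={part,t=1,log=-}
step 7 deliver 2→0: 0={coor,t=1,log=r}
step 8 deliver 0→1: 1={part,t=1,log=r}
step 9 propose(0,'z'): 0={coor,t=2,log=r}
step 10 deliver 0→1: 1={part,t=2,log=r}
step 11 deliver 1→0: —
step 12 deliver 0→3: 3={part,t=1,log=r}
step 13 deliver 3→0: —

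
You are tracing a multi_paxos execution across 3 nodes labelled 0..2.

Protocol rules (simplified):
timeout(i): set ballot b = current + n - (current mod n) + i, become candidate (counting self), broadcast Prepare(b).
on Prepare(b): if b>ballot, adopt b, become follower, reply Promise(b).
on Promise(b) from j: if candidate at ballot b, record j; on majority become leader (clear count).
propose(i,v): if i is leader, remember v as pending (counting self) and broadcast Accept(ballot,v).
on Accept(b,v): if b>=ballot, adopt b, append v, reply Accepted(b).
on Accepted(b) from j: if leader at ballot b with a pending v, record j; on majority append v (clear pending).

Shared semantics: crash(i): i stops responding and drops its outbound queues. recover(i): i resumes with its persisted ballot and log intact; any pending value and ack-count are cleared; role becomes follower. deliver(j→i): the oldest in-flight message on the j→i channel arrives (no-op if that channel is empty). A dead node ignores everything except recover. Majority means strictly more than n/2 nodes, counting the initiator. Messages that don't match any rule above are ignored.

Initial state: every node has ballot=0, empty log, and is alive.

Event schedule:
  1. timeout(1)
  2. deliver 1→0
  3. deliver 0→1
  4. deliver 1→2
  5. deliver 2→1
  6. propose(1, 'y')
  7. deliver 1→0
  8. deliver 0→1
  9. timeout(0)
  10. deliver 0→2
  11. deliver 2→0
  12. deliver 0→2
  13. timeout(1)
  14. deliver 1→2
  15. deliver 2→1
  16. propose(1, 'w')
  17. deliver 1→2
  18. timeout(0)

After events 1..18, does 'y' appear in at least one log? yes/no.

[1] timeout(1) → N1(cand b4 [-])
[2] deliver 1→0 → N0(foll b4 [-])
[3] deliver 0→1 → N1(lead b4 [-])
[4] deliver 1→2 → N2(foll b4 [-])
[5] deliver 2→1 → ∅
[6] propose(1,'y') → ∅
[7] deliver 1→0 → N0(foll b4 [y])
[8] deliver 0→1 → N1(lead b4 [y])
[9] timeout(0) → N0(cand b6 [y])
[10] deliver 0→2 → N2(foll b6 [-])
[11] deliver 2→0 → N0(lead b6 [y])
[12] deliver 0→2 → ∅
[13] timeout(1) → N1(cand b7 [y])
[14] deliver 1→2 → ∅
[15] deliver 2→1 → ∅
[16] propose(1,'w') → ∅
[17] deliver 1→2 → N2(foll b7 [-])
[18] timeout(0) → N0(cand b9 [y])

yes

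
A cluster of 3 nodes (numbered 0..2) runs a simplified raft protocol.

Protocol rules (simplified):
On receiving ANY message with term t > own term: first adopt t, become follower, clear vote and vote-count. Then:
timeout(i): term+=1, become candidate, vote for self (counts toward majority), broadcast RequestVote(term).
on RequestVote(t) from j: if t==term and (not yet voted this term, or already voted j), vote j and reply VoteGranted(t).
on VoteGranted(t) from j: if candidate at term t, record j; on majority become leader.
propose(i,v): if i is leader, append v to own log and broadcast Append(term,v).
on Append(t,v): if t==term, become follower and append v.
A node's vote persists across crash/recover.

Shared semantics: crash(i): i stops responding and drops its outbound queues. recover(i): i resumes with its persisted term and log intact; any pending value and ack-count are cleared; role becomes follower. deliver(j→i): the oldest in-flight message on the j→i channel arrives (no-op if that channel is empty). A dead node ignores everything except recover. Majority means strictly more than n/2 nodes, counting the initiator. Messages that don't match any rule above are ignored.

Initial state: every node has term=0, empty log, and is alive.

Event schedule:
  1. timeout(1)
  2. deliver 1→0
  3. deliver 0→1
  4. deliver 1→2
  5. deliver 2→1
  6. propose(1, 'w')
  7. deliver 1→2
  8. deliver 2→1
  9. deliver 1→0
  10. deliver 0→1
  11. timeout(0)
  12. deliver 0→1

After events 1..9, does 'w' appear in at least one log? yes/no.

after 1 — timeout(1): n1:cand/t1/[-]
after 2 — deliver 1→0: n0:foll/t1/[-]
after 3 — deliver 0→1: n1:lead/t1/[-]
after 4 — deliver 1→2: n2:foll/t1/[-]
after 5 — deliver 2→1: ·
after 6 — propose(1,'w'): n1:lead/t1/[w]
after 7 — deliver 1→2: n2:foll/t1/[w]
after 8 — deliver 2→1: ·
after 9 — deliver 1→0: n0:foll/t1/[w]

yes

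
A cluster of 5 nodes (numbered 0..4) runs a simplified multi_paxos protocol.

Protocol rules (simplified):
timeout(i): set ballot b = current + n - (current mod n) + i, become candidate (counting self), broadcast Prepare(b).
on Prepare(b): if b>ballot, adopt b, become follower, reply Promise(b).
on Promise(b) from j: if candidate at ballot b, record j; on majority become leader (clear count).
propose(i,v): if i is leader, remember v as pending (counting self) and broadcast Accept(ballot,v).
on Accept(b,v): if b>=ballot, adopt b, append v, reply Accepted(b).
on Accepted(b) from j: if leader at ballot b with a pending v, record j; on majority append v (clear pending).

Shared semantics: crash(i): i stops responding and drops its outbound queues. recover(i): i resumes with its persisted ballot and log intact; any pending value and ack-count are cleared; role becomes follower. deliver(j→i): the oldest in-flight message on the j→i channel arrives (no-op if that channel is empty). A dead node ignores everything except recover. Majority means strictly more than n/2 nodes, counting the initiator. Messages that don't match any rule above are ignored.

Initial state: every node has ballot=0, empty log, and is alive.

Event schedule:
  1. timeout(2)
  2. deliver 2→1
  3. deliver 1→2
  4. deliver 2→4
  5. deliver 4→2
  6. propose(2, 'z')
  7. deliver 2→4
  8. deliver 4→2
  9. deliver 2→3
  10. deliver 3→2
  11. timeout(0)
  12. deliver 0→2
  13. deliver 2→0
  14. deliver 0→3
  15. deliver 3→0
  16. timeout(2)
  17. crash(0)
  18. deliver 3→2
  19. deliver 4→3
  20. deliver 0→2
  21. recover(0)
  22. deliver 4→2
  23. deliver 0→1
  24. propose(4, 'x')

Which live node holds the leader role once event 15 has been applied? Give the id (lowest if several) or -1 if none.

e1 timeout(2): 2[cand,b=7,-]
e2 deliver 2→1: 1[foll,b=7,-]
e3 deliver 1→2: ·
e4 deliver 2→4: 4[foll,b=7,-]
e5 deliver 4→2: 2[lead,b=7,-]
e6 propose(2,'z'): ·
e7 deliver 2→4: 4[foll,b=7,z]
e8 deliver 4→2: ·
e9 deliver 2→3: 3[foll,b=7,-]
e10 deliver 3→2: ·
e11 timeout(0): 0[cand,b=5,-]
e12 deliver 0→2: ·
e13 deliver 2→0: 0[foll,b=7,-]
e14 deliver 0→3: ·
e15 deliver 3→0: ·

2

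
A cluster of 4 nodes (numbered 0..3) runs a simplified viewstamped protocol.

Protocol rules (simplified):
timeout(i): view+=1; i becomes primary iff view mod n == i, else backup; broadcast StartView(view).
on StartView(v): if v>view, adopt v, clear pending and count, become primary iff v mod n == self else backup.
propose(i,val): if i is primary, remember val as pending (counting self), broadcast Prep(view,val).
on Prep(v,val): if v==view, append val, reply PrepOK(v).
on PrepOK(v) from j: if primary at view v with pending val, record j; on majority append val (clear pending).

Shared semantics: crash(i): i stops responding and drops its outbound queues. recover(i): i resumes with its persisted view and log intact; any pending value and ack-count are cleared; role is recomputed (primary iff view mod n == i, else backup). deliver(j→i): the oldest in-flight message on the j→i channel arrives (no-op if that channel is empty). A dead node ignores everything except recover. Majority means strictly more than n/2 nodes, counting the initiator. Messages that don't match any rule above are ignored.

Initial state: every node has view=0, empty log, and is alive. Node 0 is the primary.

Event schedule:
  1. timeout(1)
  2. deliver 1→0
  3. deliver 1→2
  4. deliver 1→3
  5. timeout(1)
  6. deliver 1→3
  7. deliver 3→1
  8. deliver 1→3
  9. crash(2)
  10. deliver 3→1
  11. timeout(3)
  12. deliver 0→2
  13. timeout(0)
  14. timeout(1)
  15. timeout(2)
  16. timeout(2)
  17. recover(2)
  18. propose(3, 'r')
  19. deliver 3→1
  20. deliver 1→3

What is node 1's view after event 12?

step 1 timeout(1): 1={prim,v=1,log=-}
step 2 deliver 1→0: 0={back,v=1,log=-}
step 3 deliver 1→2: 2={back,v=1,log=-}
step 4 deliver 1→3: 3={back,v=1,log=-}
step 5 timeout(1): 1={back,v=2,log=-}
step 6 deliver 1→3: 3={back,v=2,log=-}
step 7 deliver 3→1: —
step 8 deliver 1→3: —
step 9 crash(2): 2={✗back,v=1,log=-}
step 10 deliver 3→1: —
step 11 timeout(3): 3={prim,v=3,log=-}
step 12 deliver 0→2: —

2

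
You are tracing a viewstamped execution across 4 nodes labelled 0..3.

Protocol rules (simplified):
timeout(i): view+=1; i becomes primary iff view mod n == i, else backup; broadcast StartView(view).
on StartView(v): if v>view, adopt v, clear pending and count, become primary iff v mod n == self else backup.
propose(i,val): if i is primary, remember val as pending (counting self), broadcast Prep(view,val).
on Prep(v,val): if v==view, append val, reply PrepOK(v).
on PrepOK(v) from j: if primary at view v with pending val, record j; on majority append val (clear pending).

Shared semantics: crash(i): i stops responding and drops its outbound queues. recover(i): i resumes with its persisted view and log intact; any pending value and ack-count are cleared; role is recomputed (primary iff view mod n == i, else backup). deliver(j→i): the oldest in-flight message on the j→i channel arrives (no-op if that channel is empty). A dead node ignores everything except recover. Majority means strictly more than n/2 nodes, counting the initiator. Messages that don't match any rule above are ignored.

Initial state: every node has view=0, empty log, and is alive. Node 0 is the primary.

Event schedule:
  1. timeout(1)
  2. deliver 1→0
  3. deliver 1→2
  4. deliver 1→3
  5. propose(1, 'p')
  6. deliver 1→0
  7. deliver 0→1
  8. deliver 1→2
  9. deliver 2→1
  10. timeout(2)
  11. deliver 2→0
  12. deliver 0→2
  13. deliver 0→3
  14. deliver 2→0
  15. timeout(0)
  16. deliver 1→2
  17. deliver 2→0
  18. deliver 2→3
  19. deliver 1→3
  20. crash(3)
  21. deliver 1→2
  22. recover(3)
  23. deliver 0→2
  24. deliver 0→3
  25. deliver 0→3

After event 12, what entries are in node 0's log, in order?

[1] timeout(1) → N1(prim v1 [-])
[2] deliver 1→0 → N0(back v1 [-])
[3] deliver 1→2 → N2(back v1 [-])
[4] deliver 1→3 → N3(back v1 [-])
[5] propose(1,'p') → ∅
[6] deliver 1→0 → N0(back v1 [p])
[7] deliver 0→1 → ∅
[8] deliver 1→2 → N2(back v1 [p])
[9] deliver 2→1 → N1(prim v1 [p])
[10] timeout(2) → N2(prim v2 [p])
[11] deliver 2→0 → N0(back v2 [p])
[12] deliver 0→2 → ∅

p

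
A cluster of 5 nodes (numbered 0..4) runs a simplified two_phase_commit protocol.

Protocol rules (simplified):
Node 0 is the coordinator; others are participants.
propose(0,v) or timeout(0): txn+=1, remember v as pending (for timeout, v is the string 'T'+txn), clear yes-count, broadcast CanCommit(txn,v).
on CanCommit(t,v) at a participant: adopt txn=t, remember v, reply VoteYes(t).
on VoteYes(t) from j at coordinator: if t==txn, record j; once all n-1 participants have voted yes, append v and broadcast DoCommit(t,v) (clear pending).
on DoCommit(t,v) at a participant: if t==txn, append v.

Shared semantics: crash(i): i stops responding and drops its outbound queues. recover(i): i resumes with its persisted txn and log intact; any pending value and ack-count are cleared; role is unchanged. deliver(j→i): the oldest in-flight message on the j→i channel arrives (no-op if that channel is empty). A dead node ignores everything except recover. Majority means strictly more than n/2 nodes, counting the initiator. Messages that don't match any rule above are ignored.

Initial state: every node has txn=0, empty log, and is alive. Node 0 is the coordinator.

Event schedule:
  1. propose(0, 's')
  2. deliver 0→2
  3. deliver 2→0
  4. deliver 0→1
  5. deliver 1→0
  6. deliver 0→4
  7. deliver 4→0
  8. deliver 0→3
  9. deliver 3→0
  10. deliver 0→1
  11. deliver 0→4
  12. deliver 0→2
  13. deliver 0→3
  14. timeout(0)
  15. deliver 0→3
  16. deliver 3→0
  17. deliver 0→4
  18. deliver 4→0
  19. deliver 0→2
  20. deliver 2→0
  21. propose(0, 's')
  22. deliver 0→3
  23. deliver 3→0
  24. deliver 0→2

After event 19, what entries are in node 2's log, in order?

[1] propose(0,'s') → N0(coor t1 [-])
[2] deliver 0→2 → N2(part t1 [-])
[3] deliver 2→0 → ∅
[4] deliver 0→1 → N1(part t1 [-])
[5] deliver 1→0 → ∅
[6] deliver 0→4 → N4(part t1 [-])
[7] deliver 4→0 → ∅
[8] deliver 0→3 → N3(part t1 [-])
[9] deliver 3→0 → N0(coor t1 [s])
[10] deliver 0→1 → N1(part t1 [s])
[11] deliver 0→4 → N4(part t1 [s])
[12] deliver 0→2 → N2(part t1 [s])
[13] deliver 0→3 → N3(part t1 [s])
[14] timeout(0) → N0(coor t2 [s])
[15] deliver 0→3 → N3(part t2 [s])
[16] deliver 3→0 → ∅
[17] deliver 0→4 → N4(part t2 [s])
[18] deliver 4→0 → ∅
[19] deliver 0→2 → N2(part t2 [s])

s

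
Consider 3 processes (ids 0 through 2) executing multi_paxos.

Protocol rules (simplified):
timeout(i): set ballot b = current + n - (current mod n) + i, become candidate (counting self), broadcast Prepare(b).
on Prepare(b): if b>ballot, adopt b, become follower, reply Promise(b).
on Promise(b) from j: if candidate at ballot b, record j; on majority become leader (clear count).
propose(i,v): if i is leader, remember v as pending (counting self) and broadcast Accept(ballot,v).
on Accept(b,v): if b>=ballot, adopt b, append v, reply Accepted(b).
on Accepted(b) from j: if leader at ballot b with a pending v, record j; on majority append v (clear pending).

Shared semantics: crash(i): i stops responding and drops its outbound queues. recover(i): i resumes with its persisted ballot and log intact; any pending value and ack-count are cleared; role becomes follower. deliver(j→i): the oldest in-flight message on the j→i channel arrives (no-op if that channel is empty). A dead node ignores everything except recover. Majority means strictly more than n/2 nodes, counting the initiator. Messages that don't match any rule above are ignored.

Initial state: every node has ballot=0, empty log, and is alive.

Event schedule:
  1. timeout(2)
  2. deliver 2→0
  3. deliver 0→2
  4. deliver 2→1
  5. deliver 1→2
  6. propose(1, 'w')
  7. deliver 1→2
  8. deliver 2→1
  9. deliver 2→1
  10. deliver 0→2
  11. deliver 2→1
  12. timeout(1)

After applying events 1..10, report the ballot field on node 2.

5

after 1 — timeout(2): n2:cand/b5/[-]
after 2 — deliver 2→0: n0:foll/b5/[-]
after 3 — deliver 0→2: n2:lead/b5/[-]
after 4 — deliver 2→1: n1:foll/b5/[-]
after 5 — deliver 1→2: ·
after 6 — propose(1,'w'): ·
after 7 — deliver 1→2: ·
after 8 — deliver 2→1: ·
after 9 — deliver 2→1: ·
after 10 — deliver 0→2: ·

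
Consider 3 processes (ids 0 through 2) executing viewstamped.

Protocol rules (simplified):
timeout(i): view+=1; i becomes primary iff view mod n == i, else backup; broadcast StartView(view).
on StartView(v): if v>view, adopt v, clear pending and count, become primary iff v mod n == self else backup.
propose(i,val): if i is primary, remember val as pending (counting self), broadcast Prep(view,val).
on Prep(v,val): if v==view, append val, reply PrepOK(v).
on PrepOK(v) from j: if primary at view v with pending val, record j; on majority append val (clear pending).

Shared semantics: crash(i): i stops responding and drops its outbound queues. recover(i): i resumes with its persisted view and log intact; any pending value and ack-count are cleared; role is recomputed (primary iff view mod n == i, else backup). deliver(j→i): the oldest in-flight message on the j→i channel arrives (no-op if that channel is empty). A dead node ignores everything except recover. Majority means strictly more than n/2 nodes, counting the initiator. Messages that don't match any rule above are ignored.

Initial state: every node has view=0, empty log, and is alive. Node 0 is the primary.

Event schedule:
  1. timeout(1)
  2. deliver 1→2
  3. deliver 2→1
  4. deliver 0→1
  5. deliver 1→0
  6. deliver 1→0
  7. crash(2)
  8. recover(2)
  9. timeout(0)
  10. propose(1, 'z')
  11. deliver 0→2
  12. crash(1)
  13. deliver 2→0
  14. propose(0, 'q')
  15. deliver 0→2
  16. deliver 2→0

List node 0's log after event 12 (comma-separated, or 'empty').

empty

step 1 timeout(1): 1={prim,v=1,log=-}
step 2 deliver 1→2: 2={back,v=1,log=-}
step 3 deliver 2→1: —
step 4 deliver 0→1: —
step 5 deliver 1→0: 0={back,v=1,log=-}
step 6 deliver 1→0: —
step 7 crash(2): 2={✗back,v=1,log=-}
step 8 recover(2): 2={back,v=1,log=-}
step 9 timeout(0): 0={back,v=2,log=-}
step 10 propose(1,'z'): —
step 11 deliver 0→2: 2={prim,v=2,log=-}
step 12 crash(1): 1={✗prim,v=1,log=-}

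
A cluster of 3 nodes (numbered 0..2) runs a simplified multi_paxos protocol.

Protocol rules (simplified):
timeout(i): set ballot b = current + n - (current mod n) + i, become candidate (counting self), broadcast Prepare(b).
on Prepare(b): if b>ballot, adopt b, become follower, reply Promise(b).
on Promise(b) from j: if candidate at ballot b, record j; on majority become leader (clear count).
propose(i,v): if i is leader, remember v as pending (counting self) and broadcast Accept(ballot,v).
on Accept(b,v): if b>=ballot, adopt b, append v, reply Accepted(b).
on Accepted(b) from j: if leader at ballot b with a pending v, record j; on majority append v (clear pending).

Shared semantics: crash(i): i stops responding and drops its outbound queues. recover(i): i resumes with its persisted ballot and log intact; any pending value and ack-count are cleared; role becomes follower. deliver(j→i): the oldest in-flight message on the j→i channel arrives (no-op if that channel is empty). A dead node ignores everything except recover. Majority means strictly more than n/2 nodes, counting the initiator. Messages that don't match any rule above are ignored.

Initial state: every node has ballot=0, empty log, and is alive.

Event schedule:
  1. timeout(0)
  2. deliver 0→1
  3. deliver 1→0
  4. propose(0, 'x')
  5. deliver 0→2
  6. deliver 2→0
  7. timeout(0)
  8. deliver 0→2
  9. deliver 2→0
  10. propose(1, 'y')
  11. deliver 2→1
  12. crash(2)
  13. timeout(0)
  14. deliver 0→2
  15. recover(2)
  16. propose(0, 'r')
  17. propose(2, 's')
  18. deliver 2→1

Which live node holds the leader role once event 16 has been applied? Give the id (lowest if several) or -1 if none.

[1] timeout(0) → N0(cand b3 [-])
[2] deliver 0→1 → N1(foll b3 [-])
[3] deliver 1→0 → N0(lead b3 [-])
[4] propose(0,'x') → ∅
[5] deliver 0→2 → N2(foll b3 [-])
[6] deliver 2→0 → ∅
[7] timeout(0) → N0(cand b6 [-])
[8] deliver 0→2 → N2(foll b3 [x])
[9] deliver 2→0 → ∅
[10] propose(1,'y') → ∅
[11] deliver 2→1 → ∅
[12] crash(2) → N2(✗foll b3 [x])
[13] timeout(0) → N0(cand b9 [-])
[14] deliver 0→2 → ∅
[15] recover(2) → N2(foll b3 [x])
[16] propose(0,'r') → ∅

-1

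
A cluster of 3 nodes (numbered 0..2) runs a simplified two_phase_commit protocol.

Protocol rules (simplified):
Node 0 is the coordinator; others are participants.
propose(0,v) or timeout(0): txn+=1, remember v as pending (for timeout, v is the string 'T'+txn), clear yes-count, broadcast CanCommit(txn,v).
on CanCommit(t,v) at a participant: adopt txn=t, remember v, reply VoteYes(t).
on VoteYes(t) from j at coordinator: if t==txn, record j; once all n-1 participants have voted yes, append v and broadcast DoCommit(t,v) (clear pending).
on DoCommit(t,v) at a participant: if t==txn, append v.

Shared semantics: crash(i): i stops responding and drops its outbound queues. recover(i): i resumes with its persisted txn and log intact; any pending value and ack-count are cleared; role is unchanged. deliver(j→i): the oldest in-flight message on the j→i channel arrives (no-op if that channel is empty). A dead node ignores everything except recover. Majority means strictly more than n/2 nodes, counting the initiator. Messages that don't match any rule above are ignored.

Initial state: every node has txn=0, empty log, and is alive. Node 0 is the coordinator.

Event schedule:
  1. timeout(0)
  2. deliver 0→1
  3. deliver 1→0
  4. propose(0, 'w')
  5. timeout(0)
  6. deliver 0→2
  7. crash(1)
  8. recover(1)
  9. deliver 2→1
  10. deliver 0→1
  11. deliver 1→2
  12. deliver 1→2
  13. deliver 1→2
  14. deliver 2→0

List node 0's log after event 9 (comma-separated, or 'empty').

e1 timeout(0): 0[coor,t=1,-]
e2 deliver 0→1: 1[part,t=1,-]
e3 deliver 1→0: ·
e4 propose(0,'w'): 0[coor,t=2,-]
e5 timeout(0): 0[coor,t=3,-]
e6 deliver 0→2: 2[part,t=1,-]
e7 crash(1): 1[✗part,t=1,-]
e8 recover(1): 1[part,t=1,-]
e9 deliver 2→1: ·

empty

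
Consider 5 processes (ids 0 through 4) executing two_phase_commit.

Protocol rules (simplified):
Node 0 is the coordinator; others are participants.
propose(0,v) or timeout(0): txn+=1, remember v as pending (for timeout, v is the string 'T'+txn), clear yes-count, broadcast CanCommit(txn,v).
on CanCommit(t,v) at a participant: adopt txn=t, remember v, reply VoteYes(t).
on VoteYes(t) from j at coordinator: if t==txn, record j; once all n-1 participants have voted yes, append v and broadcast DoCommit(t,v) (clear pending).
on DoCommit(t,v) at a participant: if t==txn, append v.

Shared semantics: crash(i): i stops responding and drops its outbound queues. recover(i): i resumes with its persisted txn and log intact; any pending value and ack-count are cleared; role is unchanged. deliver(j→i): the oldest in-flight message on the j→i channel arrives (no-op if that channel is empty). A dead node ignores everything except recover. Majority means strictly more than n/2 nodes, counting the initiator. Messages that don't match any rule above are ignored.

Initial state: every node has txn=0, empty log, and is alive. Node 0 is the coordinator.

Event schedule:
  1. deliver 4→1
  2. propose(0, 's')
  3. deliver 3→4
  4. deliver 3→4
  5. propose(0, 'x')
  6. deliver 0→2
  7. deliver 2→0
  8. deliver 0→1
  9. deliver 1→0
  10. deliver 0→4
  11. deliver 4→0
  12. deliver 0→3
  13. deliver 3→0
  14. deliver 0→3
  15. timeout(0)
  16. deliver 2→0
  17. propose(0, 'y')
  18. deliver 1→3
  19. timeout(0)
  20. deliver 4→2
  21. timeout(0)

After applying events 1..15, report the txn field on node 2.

e1 deliver 4→1: ·
e2 propose(0,'s'): 0[coor,t=1,-]
e3 deliver 3→4: ·
e4 deliver 3→4: ·
e5 propose(0,'x'): 0[coor,t=2,-]
e6 deliver 0→2: 2[part,t=1,-]
e7 deliver 2→0: ·
e8 deliver 0→1: 1[part,t=1,-]
e9 deliver 1→0: ·
e10 deliver 0→4: 4[part,t=1,-]
e11 deliver 4→0: ·
e12 deliver 0→3: 3[part,t=1,-]
e13 deliver 3→0: ·
e14 deliver 0→3: 3[part,t=2,-]
e15 timeout(0): 0[coor,t=3,-]

1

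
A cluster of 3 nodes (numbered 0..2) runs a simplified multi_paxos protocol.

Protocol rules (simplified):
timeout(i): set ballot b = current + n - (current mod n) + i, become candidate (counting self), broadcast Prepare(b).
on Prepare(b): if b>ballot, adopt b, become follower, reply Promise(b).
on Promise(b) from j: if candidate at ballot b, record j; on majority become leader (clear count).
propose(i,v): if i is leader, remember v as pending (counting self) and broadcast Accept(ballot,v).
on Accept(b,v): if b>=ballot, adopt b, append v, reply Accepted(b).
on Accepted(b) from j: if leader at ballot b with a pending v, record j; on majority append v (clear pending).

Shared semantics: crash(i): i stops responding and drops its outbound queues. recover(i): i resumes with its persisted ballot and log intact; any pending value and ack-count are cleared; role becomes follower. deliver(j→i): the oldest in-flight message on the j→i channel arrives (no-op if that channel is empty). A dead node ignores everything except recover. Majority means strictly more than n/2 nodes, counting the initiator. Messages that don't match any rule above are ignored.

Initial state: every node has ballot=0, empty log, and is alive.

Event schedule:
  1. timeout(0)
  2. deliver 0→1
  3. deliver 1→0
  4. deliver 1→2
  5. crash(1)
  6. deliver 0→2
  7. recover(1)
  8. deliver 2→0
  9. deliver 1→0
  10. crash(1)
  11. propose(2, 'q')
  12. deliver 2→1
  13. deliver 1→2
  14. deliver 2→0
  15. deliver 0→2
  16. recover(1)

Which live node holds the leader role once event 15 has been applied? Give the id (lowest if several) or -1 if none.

0

e1 timeout(0): 0[cand,b=3,-]
e2 deliver 0→1: 1[foll,b=3,-]
e3 deliver 1→0: 0[lead,b=3,-]
e4 deliver 1→2: ·
e5 crash(1): 1[✗foll,b=3,-]
e6 deliver 0→2: 2[foll,b=3,-]
e7 recover(1): 1[foll,b=3,-]
e8 deliver 2→0: ·
e9 deliver 1→0: ·
e10 crash(1): 1[✗foll,b=3,-]
e11 propose(2,'q'): ·
e12 deliver 2→1: ·
e13 deliver 1→2: ·
e14 deliver 2→0: ·
e15 deliver 0→2: ·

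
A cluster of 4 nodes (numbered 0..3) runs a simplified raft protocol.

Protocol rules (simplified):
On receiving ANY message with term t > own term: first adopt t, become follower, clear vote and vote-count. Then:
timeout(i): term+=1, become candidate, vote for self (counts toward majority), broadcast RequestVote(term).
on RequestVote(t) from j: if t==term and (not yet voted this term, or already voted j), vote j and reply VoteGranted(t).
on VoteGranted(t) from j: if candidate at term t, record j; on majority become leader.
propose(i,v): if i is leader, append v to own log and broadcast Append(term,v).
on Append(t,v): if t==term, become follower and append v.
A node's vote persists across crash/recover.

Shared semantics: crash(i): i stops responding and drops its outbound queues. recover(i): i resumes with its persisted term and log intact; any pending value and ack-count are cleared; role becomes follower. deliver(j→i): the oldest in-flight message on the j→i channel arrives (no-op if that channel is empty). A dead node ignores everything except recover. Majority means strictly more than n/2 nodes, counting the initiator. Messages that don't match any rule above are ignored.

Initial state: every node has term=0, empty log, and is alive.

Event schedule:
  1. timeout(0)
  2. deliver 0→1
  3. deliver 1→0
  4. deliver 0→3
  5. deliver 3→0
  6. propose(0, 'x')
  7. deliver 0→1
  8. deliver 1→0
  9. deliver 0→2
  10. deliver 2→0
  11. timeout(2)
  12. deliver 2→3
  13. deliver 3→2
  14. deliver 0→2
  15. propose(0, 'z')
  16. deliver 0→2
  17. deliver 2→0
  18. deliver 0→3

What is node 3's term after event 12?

after 1 — timeout(0): n0:cand/t1/[-]
after 2 — deliver 0→1: n1:foll/t1/[-]
after 3 — deliver 1→0: ·
after 4 — deliver 0→3: n3:foll/t1/[-]
after 5 — deliver 3→0: n0:lead/t1/[-]
after 6 — propose(0,'x'): n0:lead/t1/[x]
after 7 — deliver 0→1: n1:foll/t1/[x]
after 8 — deliver 1→0: ·
after 9 — deliver 0→2: n2:foll/t1/[-]
after 10 — deliver 2→0: ·
after 11 — timeout(2): n2:cand/t2/[-]
after 12 — deliver 2→3: n3:foll/t2/[-]

2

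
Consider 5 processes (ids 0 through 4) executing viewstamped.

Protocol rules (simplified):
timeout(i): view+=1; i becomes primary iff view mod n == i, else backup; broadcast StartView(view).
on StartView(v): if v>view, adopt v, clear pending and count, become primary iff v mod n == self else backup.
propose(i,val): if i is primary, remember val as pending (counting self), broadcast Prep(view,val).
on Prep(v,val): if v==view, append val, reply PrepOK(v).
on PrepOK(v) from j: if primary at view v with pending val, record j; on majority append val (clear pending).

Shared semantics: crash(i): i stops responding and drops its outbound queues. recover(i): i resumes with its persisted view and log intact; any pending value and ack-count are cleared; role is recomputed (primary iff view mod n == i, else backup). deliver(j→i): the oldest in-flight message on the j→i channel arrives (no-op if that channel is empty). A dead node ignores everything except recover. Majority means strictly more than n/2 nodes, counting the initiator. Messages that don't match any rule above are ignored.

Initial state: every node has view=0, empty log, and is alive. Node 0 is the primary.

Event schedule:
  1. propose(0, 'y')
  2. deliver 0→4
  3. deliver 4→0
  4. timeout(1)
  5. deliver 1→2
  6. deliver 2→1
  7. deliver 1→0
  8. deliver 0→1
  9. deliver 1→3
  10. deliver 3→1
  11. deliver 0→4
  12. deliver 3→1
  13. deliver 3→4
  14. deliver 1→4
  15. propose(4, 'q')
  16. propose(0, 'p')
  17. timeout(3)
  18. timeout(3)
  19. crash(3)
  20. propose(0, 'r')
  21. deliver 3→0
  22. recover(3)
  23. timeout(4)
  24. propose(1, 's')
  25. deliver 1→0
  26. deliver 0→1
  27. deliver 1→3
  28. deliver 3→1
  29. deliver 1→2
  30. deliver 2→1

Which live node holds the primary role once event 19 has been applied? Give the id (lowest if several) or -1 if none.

1

step 1 propose(0,'y'): —
step 2 deliver 0→4: 4={back,v=0,log=y}
step 3 deliver 4→0: —
step 4 timeout(1): 1={prim,v=1,log=-}
step 5 deliver 1→2: 2={back,v=1,log=-}
step 6 deliver 2→1: —
step 7 deliver 1→0: 0={back,v=1,log=-}
step 8 deliver 0→1: —
step 9 deliver 1→3: 3={back,v=1,log=-}
step 10 deliver 3→1: —
step 11 deliver 0→4: —
step 12 deliver 3→1: —
step 13 deliver 3→4: —
step 14 deliver 1→4: 4={back,v=1,log=y}
step 15 propose(4,'q'): —
step 16 propose(0,'p'): —
step 17 timeout(3): 3={back,v=2,log=-}
step 18 timeout(3): 3={prim,v=3,log=-}
step 19 crash(3): 3={✗prim,v=3,log=-}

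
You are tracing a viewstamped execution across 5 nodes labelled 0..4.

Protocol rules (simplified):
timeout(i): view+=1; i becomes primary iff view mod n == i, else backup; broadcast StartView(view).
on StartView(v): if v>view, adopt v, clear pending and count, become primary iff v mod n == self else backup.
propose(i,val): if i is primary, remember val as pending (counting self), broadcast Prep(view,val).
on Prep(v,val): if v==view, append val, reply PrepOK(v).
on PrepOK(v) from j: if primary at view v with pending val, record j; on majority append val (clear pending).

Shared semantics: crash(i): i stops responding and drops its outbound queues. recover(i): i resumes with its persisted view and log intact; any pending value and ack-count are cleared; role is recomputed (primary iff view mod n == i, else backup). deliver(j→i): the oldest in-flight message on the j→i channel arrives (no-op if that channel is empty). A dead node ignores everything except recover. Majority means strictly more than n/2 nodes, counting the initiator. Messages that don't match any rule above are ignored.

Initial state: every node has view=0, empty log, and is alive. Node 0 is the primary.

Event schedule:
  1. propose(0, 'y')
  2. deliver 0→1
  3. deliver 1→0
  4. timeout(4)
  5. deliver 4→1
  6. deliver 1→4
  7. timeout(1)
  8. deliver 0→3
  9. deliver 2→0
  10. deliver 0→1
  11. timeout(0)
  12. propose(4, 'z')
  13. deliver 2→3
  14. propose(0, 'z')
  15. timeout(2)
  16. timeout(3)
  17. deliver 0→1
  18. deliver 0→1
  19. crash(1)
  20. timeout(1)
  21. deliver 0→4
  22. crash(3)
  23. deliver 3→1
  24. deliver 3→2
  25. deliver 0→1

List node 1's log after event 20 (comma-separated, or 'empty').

y

[1] propose(0,'y') → ∅
[2] deliver 0→1 → N1(back v0 [y])
[3] deliver 1→0 → ∅
[4] timeout(4) → N4(back v1 [-])
[5] deliver 4→1 → N1(prim v1 [y])
[6] deliver 1→4 → ∅
[7] timeout(1) → N1(back v2 [y])
[8] deliver 0→3 → N3(back v0 [y])
[9] deliver 2→0 → ∅
[10] deliver 0→1 → ∅
[11] timeout(0) → N0(back v1 [-])
[12] propose(4,'z') → ∅
[13] deliver 2→3 → ∅
[14] propose(0,'z') → ∅
[15] timeout(2) → N2(back v1 [-])
[16] timeout(3) → N3(back v1 [y])
[17] deliver 0→1 → ∅
[18] deliver 0→1 → ∅
[19] crash(1) → N1(✗back v2 [y])
[20] timeout(1) → ∅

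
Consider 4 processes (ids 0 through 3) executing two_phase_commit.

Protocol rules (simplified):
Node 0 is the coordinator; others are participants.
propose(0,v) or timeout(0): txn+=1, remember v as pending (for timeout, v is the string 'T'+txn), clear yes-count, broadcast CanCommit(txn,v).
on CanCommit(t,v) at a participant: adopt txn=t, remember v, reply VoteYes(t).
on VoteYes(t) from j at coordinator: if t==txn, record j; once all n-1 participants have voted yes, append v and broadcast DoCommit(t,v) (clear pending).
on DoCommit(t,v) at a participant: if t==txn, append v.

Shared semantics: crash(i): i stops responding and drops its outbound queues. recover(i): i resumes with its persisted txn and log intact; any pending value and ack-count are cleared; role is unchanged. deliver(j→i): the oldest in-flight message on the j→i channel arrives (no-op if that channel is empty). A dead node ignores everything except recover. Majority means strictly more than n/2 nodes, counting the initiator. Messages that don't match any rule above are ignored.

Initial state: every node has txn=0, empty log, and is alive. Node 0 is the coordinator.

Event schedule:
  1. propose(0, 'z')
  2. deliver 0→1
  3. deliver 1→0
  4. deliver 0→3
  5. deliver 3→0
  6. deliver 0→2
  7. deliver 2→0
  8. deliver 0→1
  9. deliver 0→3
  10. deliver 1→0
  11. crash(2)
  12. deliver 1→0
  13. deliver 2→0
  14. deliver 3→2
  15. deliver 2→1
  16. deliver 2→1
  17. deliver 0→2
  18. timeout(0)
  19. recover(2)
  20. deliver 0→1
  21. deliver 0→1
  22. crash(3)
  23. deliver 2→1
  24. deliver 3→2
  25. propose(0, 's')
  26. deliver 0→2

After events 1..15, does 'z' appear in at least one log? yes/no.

yes

1. propose(0,'z'):  <0:coor t1 ->
2. deliver 0→1:  <1:part t1 ->
3. deliver 1→0:  nop
4. deliver 0→3:  <3:part t1 ->
5. deliver 3→0:  nop
6. deliver 0→2:  <2:part t1 ->
7. deliver 2→0:  <0:coor t1 z>
8. deliver 0→1:  <1:part t1 z>
9. deliver 0→3:  <3:part t1 z>
10. deliver 1→0:  nop
11. crash(2):  <2:✗part t1 ->
12. deliver 1→0:  nop
13. deliver 2→0:  nop
14. deliver 3→2:  nop
15. deliver 2→1:  nop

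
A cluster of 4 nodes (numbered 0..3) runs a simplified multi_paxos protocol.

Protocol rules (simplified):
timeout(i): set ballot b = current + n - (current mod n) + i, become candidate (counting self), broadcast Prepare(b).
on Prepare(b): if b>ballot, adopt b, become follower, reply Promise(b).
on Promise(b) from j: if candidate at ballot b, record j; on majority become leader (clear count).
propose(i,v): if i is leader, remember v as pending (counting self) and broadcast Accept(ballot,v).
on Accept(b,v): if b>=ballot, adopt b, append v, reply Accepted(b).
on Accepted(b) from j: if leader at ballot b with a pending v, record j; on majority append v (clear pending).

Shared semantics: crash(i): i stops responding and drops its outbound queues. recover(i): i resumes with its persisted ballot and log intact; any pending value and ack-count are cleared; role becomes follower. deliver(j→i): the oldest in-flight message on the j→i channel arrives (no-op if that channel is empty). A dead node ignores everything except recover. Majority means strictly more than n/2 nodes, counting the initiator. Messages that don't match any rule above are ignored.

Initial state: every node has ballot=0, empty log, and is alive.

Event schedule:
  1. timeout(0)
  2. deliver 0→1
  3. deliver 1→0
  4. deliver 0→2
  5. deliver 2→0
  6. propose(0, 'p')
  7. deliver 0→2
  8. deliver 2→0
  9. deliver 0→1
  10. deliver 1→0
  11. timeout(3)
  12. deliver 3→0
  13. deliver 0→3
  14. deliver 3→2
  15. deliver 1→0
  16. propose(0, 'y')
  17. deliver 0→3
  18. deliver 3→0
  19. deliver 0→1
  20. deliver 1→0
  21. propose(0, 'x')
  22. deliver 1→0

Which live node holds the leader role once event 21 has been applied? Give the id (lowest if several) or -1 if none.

-1

[1] timeout(0) → N0(cand b4 [-])
[2] deliver 0→1 → N1(foll b4 [-])
[3] deliver 1→0 → ∅
[4] deliver 0→2 → N2(foll b4 [-])
[5] deliver 2→0 → N0(lead b4 [-])
[6] propose(0,'p') → ∅
[7] deliver 0→2 → N2(foll b4 [p])
[8] deliver 2→0 → ∅
[9] deliver 0→1 → N1(foll b4 [p])
[10] deliver 1→0 → N0(lead b4 [p])
[11] timeout(3) → N3(cand b7 [-])
[12] deliver 3→0 → N0(foll b7 [p])
[13] deliver 0→3 → ∅
[14] deliver 3→2 → N2(foll b7 [p])
[15] deliver 1→0 → ∅
[16] propose(0,'y') → ∅
[17] deliver 0→3 → ∅
[18] deliver 3→0 → ∅
[19] deliver 0→1 → ∅
[20] deliver 1→0 → ∅
[21] propose(0,'x') → ∅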